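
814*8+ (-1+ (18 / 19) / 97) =11999791 / 1843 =6511.01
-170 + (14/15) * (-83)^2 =93896/15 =6259.73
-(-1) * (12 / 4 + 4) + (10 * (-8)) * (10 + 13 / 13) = -873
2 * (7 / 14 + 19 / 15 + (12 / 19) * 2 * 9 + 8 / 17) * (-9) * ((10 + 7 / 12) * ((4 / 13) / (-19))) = 16743553 / 398905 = 41.97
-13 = -13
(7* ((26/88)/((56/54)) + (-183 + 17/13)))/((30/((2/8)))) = -2905421/274560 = -10.58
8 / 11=0.73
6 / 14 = 3 / 7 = 0.43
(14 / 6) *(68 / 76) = 119 / 57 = 2.09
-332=-332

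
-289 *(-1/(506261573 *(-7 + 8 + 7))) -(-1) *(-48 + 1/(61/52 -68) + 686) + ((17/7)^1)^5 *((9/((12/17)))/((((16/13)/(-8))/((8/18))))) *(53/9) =-112956837960149537814277/6386658936012696600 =-17686.37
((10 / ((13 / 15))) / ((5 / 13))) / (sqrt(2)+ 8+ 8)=240 / 127 - 15 * sqrt(2) / 127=1.72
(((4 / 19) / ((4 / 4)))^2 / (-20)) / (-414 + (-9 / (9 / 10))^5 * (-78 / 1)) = -2 / 7039126365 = -0.00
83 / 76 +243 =18551 / 76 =244.09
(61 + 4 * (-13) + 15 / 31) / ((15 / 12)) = 1176 / 155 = 7.59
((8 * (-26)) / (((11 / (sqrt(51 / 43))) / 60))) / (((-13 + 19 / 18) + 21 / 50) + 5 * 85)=-351000 * sqrt(2193) / 5500517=-2.99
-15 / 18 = -5 / 6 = -0.83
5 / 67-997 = -66794 / 67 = -996.93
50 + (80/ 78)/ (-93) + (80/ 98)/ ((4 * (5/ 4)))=8913206/ 177723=50.15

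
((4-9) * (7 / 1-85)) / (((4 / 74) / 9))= 64935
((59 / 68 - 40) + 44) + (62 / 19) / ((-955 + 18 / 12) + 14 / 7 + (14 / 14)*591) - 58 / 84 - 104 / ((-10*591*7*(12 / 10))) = 6887551495 / 1651606236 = 4.17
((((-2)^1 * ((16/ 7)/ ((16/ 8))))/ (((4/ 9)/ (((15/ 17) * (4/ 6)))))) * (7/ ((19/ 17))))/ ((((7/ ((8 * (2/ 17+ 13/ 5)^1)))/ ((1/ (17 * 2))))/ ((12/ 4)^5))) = -2309472/ 5491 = -420.59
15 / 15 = 1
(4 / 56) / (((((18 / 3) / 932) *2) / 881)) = 205273 / 42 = 4887.45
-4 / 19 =-0.21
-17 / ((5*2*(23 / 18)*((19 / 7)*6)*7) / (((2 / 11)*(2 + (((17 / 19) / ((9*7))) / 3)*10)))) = -0.00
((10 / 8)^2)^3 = 15625 / 4096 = 3.81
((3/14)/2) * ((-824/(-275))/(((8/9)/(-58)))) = -80649/3850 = -20.95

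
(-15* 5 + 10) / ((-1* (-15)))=-13 / 3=-4.33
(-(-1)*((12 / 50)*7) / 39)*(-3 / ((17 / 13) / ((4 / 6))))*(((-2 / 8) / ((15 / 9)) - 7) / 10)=1001 / 21250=0.05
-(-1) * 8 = 8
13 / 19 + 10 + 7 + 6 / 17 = 5826 / 323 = 18.04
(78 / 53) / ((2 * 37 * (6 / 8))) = 52 / 1961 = 0.03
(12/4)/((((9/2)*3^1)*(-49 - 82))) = -2/1179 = -0.00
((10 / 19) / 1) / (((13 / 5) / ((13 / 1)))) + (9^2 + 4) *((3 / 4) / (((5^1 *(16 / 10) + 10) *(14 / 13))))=37795 / 6384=5.92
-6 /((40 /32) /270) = -1296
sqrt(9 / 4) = 3 / 2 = 1.50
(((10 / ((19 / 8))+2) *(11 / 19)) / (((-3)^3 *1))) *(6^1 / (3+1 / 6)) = -5192 / 20577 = -0.25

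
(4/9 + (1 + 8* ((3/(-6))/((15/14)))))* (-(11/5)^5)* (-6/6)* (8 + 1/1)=-16588253/15625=-1061.65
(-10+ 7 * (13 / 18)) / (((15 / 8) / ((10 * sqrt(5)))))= -712 * sqrt(5) / 27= -58.97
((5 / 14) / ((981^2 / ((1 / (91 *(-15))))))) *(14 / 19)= -1 / 4991766507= -0.00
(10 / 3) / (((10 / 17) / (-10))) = -170 / 3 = -56.67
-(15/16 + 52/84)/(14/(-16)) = 523/294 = 1.78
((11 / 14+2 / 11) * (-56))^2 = 355216 / 121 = 2935.67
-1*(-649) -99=550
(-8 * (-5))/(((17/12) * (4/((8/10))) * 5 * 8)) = 12/85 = 0.14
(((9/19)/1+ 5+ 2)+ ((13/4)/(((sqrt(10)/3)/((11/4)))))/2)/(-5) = -142/95 - 429 *sqrt(10)/1600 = -2.34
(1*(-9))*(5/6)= -15/2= -7.50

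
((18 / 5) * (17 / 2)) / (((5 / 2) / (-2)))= -612 / 25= -24.48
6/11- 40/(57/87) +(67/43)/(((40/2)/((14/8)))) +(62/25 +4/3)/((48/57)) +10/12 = -593240927/10784400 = -55.01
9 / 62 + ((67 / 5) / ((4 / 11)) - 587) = -341003 / 620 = -550.00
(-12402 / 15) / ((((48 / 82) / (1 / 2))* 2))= -28249 / 80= -353.11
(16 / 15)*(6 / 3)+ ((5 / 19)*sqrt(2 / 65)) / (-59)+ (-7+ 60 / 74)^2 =830423 / 20535 - sqrt(130) / 14573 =40.44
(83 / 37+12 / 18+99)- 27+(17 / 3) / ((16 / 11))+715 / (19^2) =17265013 / 213712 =80.79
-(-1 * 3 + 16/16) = 2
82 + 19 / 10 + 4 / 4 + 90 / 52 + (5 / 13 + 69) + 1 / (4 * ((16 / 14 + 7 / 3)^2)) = 216194221 / 1385540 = 156.04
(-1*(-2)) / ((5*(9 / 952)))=1904 / 45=42.31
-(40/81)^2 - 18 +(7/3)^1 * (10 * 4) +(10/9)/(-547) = 269478824/3588867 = 75.09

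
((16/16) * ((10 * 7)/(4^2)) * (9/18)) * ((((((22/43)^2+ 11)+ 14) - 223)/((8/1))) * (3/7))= -2742135/118336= -23.17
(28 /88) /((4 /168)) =147 /11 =13.36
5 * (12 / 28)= 15 / 7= 2.14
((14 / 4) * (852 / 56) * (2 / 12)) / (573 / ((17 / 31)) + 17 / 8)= 1207 / 142393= 0.01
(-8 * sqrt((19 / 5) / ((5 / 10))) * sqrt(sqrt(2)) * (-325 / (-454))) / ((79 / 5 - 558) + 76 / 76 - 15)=0.03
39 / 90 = 13 / 30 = 0.43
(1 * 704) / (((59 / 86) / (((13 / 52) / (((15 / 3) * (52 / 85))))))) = 64328 / 767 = 83.87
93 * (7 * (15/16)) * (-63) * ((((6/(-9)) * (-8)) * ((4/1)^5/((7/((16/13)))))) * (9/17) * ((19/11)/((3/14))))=-383015485440/2431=-157554704.01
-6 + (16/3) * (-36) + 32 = -166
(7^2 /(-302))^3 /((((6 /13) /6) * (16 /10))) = -7647185 /220348864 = -0.03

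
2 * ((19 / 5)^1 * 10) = 76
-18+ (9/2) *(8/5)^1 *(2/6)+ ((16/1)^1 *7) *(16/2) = 4402/5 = 880.40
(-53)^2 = 2809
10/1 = 10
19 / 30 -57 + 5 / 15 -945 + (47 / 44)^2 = -29036873 / 29040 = -999.89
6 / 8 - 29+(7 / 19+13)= -1131 / 76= -14.88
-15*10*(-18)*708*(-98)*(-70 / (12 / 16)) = 17484768000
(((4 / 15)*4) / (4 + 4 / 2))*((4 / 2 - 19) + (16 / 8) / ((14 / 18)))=-808 / 315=-2.57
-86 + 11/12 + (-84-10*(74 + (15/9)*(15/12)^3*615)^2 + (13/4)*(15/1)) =-264781419143/6144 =-43095934.11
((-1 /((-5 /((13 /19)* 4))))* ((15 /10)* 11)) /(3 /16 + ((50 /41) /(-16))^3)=30276719616 /627075145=48.28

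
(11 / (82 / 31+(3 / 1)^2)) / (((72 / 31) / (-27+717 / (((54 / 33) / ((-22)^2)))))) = 6724604227 / 77976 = 86239.41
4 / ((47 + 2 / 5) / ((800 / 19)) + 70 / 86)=688000 / 333629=2.06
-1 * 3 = -3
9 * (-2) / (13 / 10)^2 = -1800 / 169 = -10.65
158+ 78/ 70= 5569/ 35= 159.11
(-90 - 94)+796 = 612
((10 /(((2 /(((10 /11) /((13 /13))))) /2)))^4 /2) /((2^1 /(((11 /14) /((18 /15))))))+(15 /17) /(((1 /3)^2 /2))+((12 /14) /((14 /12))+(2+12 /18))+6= 1267615968 /1108723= 1143.31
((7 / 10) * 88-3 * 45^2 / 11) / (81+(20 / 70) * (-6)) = -188909 / 30525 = -6.19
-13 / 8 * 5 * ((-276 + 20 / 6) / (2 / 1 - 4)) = -1107.71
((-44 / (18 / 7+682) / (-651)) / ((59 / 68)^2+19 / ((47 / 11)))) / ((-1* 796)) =-298826 / 12527088060939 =-0.00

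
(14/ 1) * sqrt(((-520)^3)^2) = 1968512000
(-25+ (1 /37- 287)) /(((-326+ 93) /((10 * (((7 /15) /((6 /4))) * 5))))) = 1616020 /77589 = 20.83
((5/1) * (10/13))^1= 50/13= 3.85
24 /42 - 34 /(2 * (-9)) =155 /63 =2.46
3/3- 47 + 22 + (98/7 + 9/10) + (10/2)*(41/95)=-1319/190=-6.94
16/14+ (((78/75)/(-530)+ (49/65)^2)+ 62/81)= 1570950806/634827375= 2.47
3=3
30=30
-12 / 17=-0.71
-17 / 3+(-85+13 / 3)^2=58513 / 9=6501.44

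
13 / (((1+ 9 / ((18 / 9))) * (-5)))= -0.47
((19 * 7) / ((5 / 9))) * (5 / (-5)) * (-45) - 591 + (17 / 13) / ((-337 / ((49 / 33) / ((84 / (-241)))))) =17664536111 / 1734876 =10182.02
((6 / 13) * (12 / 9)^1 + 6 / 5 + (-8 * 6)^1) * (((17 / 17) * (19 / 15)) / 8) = -28519 / 3900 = -7.31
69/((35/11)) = 759/35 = 21.69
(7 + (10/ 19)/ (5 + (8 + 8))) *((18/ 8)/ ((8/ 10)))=42045/ 2128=19.76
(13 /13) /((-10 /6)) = -3 /5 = -0.60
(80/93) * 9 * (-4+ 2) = -480/31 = -15.48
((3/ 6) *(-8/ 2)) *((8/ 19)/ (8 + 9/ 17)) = -0.10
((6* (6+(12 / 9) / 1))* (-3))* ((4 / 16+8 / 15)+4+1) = -3817 / 5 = -763.40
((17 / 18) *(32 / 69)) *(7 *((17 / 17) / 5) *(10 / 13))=3808 / 8073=0.47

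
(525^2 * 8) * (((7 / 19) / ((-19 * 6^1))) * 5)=-35630.19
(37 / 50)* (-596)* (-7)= 77182 / 25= 3087.28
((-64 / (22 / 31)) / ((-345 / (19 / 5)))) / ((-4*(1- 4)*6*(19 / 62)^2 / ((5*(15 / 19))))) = 0.58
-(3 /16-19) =301 /16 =18.81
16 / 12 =4 / 3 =1.33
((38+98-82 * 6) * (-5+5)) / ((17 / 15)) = 0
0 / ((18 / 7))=0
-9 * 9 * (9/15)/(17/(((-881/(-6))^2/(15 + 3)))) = -2328483/680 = -3424.24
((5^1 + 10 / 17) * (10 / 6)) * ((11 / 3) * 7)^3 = 216853175 / 1377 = 157482.33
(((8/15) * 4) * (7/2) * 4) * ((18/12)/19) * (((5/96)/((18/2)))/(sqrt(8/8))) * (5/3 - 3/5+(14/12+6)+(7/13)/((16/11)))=187901/1600560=0.12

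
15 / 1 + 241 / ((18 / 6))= 286 / 3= 95.33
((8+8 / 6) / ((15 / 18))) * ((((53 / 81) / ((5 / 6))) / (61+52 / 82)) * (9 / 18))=17384 / 243675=0.07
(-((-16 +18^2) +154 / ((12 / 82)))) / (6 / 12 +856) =-8162 / 5139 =-1.59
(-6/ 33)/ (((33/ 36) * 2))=-12/ 121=-0.10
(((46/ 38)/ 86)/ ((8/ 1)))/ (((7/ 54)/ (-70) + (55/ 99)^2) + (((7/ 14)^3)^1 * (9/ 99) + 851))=4455/ 2155528682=0.00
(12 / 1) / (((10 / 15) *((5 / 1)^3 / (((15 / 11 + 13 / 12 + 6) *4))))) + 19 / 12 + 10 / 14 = 165467 / 23100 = 7.16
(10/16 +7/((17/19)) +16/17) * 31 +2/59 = 2335905/8024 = 291.11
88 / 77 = 8 / 7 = 1.14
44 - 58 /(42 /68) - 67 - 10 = -2665 /21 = -126.90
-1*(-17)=17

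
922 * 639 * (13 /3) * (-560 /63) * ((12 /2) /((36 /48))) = -544643840 /3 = -181547946.67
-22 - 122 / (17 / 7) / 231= -12464 / 561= -22.22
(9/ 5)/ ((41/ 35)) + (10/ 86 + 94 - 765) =-1180059/ 1763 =-669.35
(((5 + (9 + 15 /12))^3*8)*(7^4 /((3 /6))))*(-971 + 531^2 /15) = 12143820112823 /5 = 2428764022564.60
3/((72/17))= 17/24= 0.71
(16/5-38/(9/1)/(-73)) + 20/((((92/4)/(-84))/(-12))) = 66471746/75555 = 879.78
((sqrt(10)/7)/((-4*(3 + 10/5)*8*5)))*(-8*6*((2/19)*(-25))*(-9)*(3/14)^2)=243*sqrt(10)/26068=0.03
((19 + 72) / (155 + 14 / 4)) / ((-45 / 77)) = -14014 / 14265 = -0.98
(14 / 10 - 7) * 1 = -28 / 5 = -5.60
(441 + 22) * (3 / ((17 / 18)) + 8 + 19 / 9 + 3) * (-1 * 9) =-1153796 / 17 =-67870.35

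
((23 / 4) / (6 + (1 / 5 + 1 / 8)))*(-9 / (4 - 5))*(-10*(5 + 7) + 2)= -10620 / 11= -965.45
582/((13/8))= 358.15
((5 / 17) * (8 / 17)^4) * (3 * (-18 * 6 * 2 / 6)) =-2211840 / 1419857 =-1.56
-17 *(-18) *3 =918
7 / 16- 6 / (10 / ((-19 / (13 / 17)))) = 15959 / 1040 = 15.35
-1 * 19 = -19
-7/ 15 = -0.47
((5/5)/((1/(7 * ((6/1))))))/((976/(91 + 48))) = 2919/488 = 5.98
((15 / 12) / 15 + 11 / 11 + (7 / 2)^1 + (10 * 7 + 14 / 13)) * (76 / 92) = 224257 / 3588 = 62.50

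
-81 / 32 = -2.53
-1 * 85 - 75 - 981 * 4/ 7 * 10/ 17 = -58280/ 119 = -489.75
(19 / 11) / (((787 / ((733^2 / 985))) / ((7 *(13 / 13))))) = 8.38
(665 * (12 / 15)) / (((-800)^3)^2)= 133 / 65536000000000000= 0.00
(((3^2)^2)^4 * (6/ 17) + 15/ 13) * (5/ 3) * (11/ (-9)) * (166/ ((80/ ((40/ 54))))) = -5109215703515/ 107406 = -47569183.32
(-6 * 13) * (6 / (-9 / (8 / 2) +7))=-1872 / 19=-98.53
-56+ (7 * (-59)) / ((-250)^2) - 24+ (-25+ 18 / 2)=-6000413 / 62500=-96.01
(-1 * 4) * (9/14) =-18/7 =-2.57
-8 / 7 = -1.14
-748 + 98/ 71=-53010/ 71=-746.62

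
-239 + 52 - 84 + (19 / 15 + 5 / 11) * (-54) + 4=-19797 / 55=-359.95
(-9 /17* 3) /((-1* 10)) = 27 /170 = 0.16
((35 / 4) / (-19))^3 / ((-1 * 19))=42875 / 8340544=0.01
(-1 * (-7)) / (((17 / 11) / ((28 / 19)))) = 2156 / 323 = 6.67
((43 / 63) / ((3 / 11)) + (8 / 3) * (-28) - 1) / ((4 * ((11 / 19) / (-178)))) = 11691574 / 2079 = 5623.65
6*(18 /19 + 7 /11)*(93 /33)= 61566 /2299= 26.78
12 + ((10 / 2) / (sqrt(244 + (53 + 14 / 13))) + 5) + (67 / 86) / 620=sqrt(2015) / 155 + 906507 / 53320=17.29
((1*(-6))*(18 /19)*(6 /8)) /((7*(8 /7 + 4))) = -9 /76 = -0.12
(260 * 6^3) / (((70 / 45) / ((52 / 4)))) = 3285360 / 7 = 469337.14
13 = 13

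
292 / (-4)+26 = -47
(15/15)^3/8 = 1/8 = 0.12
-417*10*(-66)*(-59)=-16237980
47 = 47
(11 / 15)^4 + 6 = 318391 / 50625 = 6.29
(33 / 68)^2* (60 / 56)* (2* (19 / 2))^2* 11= 64866285 / 64736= 1002.01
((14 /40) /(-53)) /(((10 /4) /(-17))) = 119 /2650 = 0.04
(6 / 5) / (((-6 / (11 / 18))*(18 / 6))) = -11 / 270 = -0.04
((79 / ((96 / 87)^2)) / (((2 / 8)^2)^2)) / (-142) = -66439 / 568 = -116.97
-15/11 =-1.36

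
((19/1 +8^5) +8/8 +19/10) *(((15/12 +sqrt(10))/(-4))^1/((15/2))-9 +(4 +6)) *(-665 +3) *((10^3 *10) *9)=-1872221315250 +65120741400 *sqrt(10)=-1666291449507.18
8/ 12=2/ 3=0.67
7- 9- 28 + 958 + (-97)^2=10337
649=649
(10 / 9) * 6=20 / 3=6.67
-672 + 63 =-609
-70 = -70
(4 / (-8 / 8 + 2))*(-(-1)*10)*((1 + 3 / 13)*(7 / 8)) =43.08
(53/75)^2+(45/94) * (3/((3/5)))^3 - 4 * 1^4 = 29789671/528750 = 56.34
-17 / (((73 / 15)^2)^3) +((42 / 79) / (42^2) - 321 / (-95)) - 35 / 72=1655371107057079439 / 572424737622668280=2.89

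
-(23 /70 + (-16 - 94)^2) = -847023 /70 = -12100.33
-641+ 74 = -567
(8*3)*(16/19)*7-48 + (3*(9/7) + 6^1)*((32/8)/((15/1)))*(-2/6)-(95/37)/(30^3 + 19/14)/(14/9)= 2583789912871/27903472485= 92.60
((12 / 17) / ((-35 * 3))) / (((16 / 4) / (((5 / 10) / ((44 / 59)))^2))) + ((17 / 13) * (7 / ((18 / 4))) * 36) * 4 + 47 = 20361292667 / 59899840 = 339.92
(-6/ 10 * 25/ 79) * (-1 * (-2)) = -30/ 79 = -0.38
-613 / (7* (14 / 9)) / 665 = -5517 / 65170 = -0.08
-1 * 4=-4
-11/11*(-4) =4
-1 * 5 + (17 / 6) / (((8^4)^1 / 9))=-40909 / 8192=-4.99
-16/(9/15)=-26.67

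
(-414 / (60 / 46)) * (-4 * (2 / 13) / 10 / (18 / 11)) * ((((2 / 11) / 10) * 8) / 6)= 4232 / 14625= 0.29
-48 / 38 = -24 / 19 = -1.26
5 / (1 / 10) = 50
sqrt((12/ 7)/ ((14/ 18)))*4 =24*sqrt(3)/ 7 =5.94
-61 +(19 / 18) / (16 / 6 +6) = -9497 / 156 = -60.88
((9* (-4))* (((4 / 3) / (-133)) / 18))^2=64 / 159201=0.00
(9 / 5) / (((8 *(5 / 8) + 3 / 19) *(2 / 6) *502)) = 513 / 245980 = 0.00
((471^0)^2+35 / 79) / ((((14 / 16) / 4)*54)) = 608 / 4977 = 0.12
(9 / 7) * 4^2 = 144 / 7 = 20.57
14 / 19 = 0.74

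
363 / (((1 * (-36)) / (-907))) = 109747 / 12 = 9145.58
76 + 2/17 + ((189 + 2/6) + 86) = 17924/51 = 351.45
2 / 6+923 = 2770 / 3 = 923.33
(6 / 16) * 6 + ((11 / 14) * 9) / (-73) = 2.15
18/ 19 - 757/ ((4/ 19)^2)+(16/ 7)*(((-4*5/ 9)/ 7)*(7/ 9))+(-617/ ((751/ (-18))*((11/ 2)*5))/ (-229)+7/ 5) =-27844060619958797/ 1630402194960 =-17078.03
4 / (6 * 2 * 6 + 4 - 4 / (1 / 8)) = 1 / 11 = 0.09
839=839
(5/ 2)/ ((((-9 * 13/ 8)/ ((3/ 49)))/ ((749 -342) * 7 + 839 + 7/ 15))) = -221308/ 5733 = -38.60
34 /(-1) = -34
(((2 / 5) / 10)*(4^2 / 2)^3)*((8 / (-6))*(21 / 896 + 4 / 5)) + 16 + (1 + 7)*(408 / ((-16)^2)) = 9397 / 1500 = 6.26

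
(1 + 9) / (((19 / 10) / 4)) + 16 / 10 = 22.65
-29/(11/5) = -145/11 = -13.18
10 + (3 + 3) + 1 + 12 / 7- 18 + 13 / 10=141 / 70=2.01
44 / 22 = 2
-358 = -358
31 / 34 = 0.91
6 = 6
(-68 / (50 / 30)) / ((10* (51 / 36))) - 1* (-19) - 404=-9697 / 25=-387.88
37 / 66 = 0.56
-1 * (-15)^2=-225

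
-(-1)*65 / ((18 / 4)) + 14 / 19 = 2596 / 171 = 15.18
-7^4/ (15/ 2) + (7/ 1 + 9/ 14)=-65623/ 210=-312.49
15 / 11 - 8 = -73 / 11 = -6.64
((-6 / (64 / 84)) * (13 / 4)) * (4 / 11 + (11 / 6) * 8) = -8463 / 22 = -384.68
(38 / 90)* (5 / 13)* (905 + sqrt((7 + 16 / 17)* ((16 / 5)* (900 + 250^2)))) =17195 / 117 + 760* sqrt(32334) / 663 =353.09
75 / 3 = 25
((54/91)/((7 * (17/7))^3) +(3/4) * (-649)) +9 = -854375397/1788332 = -477.75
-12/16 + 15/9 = 11/12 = 0.92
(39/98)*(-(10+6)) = -312/49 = -6.37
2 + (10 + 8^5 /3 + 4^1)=10938.67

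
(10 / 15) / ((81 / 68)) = 136 / 243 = 0.56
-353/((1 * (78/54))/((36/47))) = -114372/611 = -187.19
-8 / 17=-0.47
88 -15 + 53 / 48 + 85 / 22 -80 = -1073 / 528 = -2.03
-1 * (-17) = 17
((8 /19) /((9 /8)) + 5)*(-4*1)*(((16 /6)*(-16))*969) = 7998976 /9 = 888775.11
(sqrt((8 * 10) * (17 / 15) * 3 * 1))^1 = 4 * sqrt(17) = 16.49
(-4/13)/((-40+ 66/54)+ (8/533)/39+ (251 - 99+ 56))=-19188/10552891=-0.00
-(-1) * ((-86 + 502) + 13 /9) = 3757 /9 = 417.44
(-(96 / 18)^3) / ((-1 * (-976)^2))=16 / 100467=0.00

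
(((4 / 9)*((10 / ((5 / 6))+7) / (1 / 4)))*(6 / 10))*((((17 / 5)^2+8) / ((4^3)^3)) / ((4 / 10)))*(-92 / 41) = -71231 / 8396800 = -0.01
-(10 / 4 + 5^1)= -15 / 2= -7.50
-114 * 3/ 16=-171/ 8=-21.38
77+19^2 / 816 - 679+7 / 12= -163465 / 272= -600.97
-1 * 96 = -96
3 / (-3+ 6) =1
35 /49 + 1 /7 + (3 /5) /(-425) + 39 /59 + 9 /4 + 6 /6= 16733669 /3510500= 4.77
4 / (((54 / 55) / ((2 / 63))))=0.13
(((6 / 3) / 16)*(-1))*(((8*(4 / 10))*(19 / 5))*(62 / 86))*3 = -3534 / 1075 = -3.29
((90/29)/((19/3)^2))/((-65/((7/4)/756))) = -3/1088776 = -0.00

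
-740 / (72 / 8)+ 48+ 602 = 567.78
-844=-844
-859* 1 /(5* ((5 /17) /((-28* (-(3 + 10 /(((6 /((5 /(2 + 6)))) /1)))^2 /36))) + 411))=-961797389 /2301053505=-0.42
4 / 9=0.44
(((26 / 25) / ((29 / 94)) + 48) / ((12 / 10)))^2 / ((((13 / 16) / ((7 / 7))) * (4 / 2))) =1127.77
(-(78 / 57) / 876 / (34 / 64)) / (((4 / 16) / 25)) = -20800 / 70737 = -0.29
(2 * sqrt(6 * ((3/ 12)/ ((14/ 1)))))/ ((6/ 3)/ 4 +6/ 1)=2 * sqrt(21)/ 91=0.10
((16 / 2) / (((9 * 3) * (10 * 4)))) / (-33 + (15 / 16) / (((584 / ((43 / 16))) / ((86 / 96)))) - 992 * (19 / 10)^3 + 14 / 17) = -1016627200 / 938245834326141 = -0.00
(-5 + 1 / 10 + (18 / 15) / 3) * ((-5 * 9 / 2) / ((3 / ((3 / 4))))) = 405 / 16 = 25.31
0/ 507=0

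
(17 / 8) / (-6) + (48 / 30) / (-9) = -383 / 720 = -0.53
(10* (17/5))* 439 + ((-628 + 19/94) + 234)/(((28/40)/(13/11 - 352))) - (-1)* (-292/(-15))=11524959883/54285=212304.69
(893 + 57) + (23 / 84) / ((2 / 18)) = 26669 / 28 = 952.46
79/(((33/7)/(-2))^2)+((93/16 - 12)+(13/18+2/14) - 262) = -10290191/40656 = -253.10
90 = 90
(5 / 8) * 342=855 / 4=213.75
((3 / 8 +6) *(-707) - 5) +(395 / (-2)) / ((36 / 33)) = -28159 / 6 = -4693.17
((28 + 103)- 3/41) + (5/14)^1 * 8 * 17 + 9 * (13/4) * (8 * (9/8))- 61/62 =15721511/35588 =441.76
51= 51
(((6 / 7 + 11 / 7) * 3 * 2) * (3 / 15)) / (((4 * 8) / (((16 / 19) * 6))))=0.46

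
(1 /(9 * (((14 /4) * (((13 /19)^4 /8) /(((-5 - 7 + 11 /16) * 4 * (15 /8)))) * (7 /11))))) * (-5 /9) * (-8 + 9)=6486727775 /75572406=85.83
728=728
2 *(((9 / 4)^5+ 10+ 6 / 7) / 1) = 491167 / 3584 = 137.04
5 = 5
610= 610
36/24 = 3/2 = 1.50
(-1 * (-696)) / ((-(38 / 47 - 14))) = 8178 / 155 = 52.76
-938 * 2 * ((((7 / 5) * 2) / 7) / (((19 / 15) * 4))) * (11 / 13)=-30954 / 247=-125.32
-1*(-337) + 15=352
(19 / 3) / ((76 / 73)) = 73 / 12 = 6.08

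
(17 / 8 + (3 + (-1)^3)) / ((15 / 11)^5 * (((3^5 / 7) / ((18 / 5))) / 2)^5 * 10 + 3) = 0.00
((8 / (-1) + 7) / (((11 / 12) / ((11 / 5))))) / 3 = -4 / 5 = -0.80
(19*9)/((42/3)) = 171/14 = 12.21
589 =589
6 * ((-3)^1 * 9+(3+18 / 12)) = -135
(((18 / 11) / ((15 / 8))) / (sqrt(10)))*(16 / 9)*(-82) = -10496*sqrt(10) / 825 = -40.23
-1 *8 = -8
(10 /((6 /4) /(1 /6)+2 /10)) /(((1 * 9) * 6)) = 25 /1242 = 0.02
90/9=10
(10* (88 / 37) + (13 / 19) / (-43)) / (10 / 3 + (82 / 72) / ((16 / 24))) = 17243496 / 3657709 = 4.71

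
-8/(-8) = 1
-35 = -35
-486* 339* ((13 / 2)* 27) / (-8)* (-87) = -2515546449 / 8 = -314443306.12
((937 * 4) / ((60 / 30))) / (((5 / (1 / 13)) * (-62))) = -937 / 2015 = -0.47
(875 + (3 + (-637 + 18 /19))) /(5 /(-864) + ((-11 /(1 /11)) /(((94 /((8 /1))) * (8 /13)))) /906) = -28187921376 /2826079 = -9974.22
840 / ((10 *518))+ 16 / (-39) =-358 / 1443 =-0.25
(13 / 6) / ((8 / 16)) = 13 / 3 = 4.33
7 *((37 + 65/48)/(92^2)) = 12887/406272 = 0.03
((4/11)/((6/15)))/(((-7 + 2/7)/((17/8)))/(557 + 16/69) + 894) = 4575431/4499450307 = 0.00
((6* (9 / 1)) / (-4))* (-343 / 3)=3087 / 2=1543.50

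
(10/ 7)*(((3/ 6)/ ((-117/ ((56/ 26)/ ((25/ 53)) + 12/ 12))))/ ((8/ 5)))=-0.02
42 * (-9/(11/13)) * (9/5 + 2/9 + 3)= -123396/55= -2243.56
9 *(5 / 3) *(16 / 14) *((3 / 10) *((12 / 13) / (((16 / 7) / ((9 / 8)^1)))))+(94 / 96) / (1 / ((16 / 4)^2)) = 18.00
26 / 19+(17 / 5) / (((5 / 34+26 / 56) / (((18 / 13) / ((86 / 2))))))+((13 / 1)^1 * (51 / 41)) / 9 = 3.34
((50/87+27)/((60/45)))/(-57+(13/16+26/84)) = -201516/544475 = -0.37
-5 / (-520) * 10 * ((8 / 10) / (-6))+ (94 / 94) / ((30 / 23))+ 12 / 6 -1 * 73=-4566 / 65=-70.25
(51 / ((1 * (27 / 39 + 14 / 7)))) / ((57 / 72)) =15912 / 665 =23.93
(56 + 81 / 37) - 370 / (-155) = 69481 / 1147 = 60.58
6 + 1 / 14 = 85 / 14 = 6.07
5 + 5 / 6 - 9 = -19 / 6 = -3.17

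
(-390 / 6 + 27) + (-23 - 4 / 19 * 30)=-1279 / 19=-67.32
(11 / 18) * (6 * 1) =11 / 3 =3.67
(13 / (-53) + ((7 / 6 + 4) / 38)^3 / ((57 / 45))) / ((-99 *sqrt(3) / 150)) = 24198725825 *sqrt(3) / 196932754656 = 0.21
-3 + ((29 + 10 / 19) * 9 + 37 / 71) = 355135 / 1349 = 263.26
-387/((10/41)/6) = -47601/5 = -9520.20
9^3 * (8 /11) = 5832 /11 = 530.18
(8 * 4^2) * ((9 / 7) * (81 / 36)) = 2592 / 7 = 370.29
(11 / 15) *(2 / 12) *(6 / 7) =11 / 105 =0.10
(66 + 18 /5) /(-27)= -116 /45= -2.58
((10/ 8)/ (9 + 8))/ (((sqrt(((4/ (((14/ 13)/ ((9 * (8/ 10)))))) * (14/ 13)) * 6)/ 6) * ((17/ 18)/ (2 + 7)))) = 135 * sqrt(30)/ 2312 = 0.32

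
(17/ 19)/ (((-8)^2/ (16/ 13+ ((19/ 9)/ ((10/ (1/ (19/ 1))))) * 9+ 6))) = 16201/ 158080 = 0.10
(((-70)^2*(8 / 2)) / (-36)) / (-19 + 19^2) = -2450 / 1539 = -1.59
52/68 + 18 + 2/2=336/17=19.76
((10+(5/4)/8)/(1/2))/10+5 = 225/32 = 7.03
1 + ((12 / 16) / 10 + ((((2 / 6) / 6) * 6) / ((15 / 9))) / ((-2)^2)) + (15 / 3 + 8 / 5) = 309 / 40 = 7.72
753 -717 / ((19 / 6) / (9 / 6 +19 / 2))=-33015 / 19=-1737.63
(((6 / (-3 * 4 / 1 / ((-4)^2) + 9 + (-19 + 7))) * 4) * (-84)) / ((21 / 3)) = 384 / 5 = 76.80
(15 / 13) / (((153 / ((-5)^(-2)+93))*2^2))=1163 / 6630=0.18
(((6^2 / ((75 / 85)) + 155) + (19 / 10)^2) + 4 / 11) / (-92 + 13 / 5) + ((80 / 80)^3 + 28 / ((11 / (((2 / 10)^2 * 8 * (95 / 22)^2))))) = 166040309 / 11899140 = 13.95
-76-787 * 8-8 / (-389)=-2478700 / 389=-6371.98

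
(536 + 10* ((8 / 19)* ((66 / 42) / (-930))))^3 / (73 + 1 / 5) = 728485400363315363840 / 346301887211847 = 2103613.72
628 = 628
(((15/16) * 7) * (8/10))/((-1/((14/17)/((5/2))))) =-147/85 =-1.73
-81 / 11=-7.36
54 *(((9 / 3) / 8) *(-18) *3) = -2187 / 2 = -1093.50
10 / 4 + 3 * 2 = 17 / 2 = 8.50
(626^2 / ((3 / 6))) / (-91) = -783752 / 91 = -8612.66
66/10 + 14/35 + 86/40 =183/20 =9.15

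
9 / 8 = 1.12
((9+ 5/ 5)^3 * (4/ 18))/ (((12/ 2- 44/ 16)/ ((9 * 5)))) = 40000/ 13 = 3076.92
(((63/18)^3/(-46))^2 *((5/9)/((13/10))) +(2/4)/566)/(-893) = -834347251/2002116744576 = -0.00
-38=-38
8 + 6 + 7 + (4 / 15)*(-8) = 283 / 15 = 18.87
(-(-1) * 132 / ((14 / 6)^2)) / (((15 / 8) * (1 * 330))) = 0.04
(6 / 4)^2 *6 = 27 / 2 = 13.50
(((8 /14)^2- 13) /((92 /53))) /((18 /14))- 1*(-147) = 3957 /28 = 141.32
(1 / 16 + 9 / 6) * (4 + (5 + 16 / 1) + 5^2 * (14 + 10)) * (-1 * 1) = -15625 / 16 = -976.56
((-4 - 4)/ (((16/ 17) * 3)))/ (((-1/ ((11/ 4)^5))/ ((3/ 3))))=2737867/ 6144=445.62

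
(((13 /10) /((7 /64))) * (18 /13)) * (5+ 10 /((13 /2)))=9792 /91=107.60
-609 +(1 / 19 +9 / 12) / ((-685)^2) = -21717609839 / 35661100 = -609.00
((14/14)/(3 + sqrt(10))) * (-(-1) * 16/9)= -16/3 + 16 * sqrt(10)/9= 0.29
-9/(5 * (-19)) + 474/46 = 22722/2185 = 10.40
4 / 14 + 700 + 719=9935 / 7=1419.29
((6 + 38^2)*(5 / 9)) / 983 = 7250 / 8847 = 0.82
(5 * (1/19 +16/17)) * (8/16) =1605/646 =2.48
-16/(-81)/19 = 16/1539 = 0.01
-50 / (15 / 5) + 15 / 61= -3005 / 183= -16.42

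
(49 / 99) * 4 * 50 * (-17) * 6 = -333200 / 33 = -10096.97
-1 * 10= -10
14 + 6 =20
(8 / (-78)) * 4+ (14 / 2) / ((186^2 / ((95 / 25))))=-0.41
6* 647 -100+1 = 3783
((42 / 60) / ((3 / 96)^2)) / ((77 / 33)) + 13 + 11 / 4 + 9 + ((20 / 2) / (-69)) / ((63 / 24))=9618311 / 28980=331.89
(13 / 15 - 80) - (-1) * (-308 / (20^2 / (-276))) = 10004 / 75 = 133.39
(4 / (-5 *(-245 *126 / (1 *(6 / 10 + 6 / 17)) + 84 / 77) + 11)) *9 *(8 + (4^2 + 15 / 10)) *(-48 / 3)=-1454112 / 16035799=-0.09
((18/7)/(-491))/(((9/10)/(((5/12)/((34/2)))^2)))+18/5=3.60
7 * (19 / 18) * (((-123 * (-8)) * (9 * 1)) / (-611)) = -107.10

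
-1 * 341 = -341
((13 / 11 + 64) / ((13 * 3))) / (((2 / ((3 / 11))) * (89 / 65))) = 3585 / 21538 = 0.17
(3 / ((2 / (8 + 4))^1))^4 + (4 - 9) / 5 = 104975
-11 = -11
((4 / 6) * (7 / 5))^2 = 196 / 225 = 0.87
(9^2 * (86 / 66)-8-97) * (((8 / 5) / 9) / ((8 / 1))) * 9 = 6 / 55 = 0.11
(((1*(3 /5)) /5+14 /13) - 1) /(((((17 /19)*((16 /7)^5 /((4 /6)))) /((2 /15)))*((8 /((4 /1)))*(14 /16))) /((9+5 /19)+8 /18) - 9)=12754112 /6749346825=0.00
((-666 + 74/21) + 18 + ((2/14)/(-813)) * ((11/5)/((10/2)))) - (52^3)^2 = -937621193879487/47425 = -19770610308.48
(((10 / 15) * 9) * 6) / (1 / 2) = 72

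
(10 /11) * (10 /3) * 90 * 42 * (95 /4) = 2992500 /11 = 272045.45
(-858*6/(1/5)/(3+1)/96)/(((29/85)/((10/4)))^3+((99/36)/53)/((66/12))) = -2909033359375/519719984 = -5597.31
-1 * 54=-54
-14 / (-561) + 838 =470132 / 561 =838.02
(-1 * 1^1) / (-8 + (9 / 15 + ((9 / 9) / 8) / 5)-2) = 8 / 75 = 0.11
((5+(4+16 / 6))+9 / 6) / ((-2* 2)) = -79 / 24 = -3.29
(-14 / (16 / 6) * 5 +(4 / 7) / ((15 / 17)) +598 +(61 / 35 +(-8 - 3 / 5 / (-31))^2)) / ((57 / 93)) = 1040.67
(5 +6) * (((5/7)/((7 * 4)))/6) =55/1176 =0.05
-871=-871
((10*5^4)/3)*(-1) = -6250/3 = -2083.33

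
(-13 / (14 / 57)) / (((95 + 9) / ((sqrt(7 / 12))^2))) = -19 / 64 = -0.30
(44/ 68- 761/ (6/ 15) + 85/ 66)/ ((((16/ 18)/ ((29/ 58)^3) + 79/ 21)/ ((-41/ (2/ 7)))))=6426089859/ 256190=25083.30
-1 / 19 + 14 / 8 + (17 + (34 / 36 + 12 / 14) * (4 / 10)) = 464867 / 23940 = 19.42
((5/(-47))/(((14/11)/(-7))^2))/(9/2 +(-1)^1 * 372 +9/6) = 605/68808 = 0.01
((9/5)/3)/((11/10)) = 6/11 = 0.55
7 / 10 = 0.70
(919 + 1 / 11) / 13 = 10110 / 143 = 70.70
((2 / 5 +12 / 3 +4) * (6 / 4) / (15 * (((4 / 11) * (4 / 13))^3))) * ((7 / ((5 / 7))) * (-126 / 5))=-189567567189 / 1280000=-148099.66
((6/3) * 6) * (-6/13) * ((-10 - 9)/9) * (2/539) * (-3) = -0.13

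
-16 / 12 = -4 / 3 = -1.33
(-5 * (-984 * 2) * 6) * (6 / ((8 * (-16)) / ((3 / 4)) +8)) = -132840 / 61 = -2177.70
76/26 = 38/13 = 2.92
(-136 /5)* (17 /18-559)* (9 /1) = 136612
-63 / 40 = -1.58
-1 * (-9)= 9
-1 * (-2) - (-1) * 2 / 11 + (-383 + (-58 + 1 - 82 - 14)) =-5872 / 11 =-533.82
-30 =-30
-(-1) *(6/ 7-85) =-589/ 7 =-84.14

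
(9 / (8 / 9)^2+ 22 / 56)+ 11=10207 / 448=22.78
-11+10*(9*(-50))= -4511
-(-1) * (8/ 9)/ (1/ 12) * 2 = 64/ 3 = 21.33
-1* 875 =-875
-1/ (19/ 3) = -3/ 19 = -0.16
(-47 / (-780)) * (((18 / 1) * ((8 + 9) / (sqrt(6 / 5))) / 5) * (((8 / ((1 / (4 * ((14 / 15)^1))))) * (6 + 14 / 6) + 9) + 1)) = 186167 * sqrt(30) / 1170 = 871.52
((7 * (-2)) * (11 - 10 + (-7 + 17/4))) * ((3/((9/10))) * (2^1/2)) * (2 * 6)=980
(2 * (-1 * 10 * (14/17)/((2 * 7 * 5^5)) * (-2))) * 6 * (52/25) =2496/265625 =0.01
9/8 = 1.12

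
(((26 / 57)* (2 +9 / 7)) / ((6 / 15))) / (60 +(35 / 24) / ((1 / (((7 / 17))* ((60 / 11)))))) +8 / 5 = 15666866 / 9442335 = 1.66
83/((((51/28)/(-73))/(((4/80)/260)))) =-0.64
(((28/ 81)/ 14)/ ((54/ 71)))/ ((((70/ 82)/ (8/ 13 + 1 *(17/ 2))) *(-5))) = -229969/ 3316950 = -0.07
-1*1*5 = -5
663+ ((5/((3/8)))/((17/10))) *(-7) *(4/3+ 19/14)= 78839/153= 515.29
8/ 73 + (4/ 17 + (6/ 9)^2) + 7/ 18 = 8773/ 7446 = 1.18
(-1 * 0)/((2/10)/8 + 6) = 0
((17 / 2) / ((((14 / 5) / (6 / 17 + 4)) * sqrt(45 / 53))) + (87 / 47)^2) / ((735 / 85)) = 42891 / 108241 + 629 * sqrt(265) / 6174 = 2.05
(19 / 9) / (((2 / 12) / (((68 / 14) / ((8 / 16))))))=2584 / 21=123.05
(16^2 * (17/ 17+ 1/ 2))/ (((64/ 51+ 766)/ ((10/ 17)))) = 0.29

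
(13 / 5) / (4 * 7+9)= 13 / 185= 0.07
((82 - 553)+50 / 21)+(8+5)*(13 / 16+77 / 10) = -601367 / 1680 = -357.96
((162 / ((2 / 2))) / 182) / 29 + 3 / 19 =9456 / 50141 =0.19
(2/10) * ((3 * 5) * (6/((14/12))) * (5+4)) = 972/7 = 138.86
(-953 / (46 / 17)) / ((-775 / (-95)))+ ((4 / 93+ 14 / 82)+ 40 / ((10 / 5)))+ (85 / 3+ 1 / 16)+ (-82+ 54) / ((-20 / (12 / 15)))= 230024147 / 35079600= 6.56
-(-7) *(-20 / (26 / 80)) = -5600 / 13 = -430.77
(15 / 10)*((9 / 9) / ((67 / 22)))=33 / 67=0.49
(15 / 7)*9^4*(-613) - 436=-60331447 / 7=-8618778.14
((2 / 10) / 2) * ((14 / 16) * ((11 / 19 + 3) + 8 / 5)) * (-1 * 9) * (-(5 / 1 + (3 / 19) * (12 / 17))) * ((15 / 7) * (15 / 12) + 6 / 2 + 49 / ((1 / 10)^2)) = 251045137863 / 2454800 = 102267.04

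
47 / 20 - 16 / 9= 103 / 180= 0.57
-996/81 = -332/27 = -12.30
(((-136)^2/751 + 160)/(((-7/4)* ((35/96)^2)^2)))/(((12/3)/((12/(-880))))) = 1261789249536/61983315625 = 20.36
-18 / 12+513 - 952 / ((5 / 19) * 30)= 58637 / 150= 390.91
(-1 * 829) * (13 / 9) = -10777 / 9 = -1197.44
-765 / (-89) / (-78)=-255 / 2314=-0.11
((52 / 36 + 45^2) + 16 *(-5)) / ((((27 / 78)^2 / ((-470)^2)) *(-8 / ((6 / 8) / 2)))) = -81747965975 / 486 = -168205691.31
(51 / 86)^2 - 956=-7067975 / 7396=-955.65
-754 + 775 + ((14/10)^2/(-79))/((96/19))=3980669/189600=21.00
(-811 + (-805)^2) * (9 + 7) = 10355424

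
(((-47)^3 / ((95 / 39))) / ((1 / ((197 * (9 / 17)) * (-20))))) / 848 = 7179048981 / 68476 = 104840.37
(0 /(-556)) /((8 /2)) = 0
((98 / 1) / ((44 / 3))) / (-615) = -49 / 4510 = -0.01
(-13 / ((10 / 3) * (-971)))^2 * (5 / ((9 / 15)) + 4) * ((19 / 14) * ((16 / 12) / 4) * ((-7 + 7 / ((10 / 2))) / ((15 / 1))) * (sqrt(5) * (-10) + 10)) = -118807 / 353565375 + 118807 * sqrt(5) / 353565375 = 0.00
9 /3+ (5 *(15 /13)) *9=714 /13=54.92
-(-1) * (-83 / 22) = -3.77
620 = 620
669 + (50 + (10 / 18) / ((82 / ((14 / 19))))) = 5040944 / 7011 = 719.00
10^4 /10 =1000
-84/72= -7/6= -1.17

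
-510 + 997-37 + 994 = 1444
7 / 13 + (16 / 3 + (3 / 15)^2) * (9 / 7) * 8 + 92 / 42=395833 / 6825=58.00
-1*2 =-2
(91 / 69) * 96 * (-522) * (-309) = 469699776 / 23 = 20421729.39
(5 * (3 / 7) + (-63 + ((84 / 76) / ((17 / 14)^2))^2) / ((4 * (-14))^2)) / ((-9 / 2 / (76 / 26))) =-9558699413 / 6931574832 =-1.38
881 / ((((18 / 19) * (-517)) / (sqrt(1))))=-1.80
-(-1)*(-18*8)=-144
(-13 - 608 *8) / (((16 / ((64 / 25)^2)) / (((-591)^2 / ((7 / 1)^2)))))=-14239396.57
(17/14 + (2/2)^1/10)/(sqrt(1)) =46/35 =1.31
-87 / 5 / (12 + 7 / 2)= -1.12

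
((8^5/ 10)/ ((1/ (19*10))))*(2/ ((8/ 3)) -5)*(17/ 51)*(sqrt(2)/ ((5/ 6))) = -5292032*sqrt(2)/ 5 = -1496812.69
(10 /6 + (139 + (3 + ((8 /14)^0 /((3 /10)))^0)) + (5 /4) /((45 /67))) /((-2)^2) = 5275 /144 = 36.63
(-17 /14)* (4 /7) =-34 /49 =-0.69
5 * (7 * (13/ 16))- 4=391/ 16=24.44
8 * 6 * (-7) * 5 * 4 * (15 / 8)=-12600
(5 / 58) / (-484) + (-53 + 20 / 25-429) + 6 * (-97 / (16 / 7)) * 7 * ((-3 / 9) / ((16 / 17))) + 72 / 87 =338851993 / 2245760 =150.89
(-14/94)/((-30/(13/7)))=13/1410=0.01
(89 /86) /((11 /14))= 623 /473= 1.32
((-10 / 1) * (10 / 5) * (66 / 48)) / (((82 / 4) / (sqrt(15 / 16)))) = -55 * sqrt(15) / 164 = -1.30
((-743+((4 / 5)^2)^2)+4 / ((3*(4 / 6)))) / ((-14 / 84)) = 2777214 / 625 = 4443.54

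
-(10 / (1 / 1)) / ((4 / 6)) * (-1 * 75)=1125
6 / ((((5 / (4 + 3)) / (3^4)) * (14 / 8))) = 1944 / 5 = 388.80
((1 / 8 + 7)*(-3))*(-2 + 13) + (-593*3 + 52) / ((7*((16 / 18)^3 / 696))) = -109636857 / 448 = -244725.13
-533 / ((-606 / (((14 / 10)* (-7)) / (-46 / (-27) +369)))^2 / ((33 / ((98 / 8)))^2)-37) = -0.00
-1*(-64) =64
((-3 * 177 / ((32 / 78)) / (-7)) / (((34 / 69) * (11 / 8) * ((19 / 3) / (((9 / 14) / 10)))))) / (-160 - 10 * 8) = -12860289 / 1114220800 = -0.01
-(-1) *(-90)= -90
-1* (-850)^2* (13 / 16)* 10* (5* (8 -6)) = -58703125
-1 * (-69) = 69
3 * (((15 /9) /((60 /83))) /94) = 83 /1128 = 0.07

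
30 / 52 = 15 / 26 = 0.58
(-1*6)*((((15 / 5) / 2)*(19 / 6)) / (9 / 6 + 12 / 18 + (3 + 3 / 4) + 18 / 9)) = -18 / 5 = -3.60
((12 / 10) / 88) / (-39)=-1 / 2860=-0.00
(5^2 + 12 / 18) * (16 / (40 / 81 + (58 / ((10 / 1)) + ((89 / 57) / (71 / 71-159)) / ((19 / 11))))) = 9486560160 / 145257697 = 65.31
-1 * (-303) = 303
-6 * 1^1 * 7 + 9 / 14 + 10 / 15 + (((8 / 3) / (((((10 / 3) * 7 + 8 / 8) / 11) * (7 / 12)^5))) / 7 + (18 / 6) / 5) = -9672447229 / 257651310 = -37.54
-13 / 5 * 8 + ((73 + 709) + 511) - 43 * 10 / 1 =4211 / 5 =842.20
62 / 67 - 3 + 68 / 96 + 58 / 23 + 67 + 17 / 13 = 33397321 / 480792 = 69.46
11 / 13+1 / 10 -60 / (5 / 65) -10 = -102577 / 130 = -789.05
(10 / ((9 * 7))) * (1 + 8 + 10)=190 / 63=3.02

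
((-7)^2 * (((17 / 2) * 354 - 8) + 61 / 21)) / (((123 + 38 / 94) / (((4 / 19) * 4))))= 41507956 / 41325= 1004.43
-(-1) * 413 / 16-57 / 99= 25.24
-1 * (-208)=208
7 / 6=1.17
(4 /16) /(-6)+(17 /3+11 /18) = 449 /72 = 6.24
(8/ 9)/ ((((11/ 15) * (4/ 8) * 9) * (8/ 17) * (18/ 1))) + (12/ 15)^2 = 44893/ 66825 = 0.67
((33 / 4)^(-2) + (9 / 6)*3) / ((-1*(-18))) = 9833 / 39204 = 0.25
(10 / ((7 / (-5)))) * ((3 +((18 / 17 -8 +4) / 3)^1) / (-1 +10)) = -5150 / 3213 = -1.60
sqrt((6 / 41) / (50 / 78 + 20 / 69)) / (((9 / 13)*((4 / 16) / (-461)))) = -23972*sqrt(20472530) / 102705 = -1056.08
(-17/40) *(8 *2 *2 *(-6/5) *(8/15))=1088/125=8.70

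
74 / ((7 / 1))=74 / 7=10.57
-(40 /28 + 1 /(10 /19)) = -233 /70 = -3.33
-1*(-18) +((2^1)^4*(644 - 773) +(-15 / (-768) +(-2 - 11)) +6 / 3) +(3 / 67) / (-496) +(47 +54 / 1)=-1040018335 / 531712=-1955.98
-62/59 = -1.05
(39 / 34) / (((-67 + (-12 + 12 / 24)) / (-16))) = 624 / 2669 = 0.23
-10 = -10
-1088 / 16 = -68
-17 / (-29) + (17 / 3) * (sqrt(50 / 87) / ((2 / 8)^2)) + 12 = 365 / 29 + 1360 * sqrt(174) / 261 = 81.32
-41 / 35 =-1.17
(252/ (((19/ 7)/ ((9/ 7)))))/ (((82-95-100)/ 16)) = -36288/ 2147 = -16.90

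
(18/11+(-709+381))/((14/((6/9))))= -3590/231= -15.54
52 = 52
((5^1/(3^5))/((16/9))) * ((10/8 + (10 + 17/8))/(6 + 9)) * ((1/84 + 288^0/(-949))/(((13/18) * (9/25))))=2313875/5372220672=0.00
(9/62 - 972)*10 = -301275/31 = -9718.55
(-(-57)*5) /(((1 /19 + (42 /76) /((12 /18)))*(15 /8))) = 11552 /67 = 172.42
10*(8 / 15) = 16 / 3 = 5.33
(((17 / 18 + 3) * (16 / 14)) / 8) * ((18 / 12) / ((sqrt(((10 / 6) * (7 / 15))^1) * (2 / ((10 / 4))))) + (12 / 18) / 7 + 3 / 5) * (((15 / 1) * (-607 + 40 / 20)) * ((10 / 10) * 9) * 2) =-28994625 * sqrt(7) / 392-3135715 / 49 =-259689.51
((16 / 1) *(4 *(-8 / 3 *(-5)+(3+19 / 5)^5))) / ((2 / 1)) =4365800704 / 9375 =465685.41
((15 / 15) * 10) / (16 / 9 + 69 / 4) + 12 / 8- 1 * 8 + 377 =101661 / 274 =371.03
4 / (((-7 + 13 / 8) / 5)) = -160 / 43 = -3.72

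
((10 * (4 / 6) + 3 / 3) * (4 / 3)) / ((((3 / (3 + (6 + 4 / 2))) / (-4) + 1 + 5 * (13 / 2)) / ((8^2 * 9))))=259072 / 1471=176.12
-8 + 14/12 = -41/6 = -6.83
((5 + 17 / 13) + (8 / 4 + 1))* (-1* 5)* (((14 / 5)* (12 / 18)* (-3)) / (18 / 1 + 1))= 3388 / 247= 13.72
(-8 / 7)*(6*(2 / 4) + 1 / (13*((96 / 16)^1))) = -940 / 273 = -3.44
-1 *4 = -4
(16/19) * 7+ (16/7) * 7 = 21.89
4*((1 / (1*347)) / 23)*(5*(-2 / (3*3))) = -40 / 71829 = -0.00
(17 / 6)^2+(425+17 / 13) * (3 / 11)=639863 / 5148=124.29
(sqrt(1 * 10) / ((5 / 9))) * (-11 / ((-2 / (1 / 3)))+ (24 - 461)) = -7833 * sqrt(10) / 10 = -2477.01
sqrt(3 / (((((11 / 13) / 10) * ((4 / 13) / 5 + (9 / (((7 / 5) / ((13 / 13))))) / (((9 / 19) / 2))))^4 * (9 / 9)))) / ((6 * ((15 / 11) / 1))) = 174936125 * sqrt(3) / 7584136758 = 0.04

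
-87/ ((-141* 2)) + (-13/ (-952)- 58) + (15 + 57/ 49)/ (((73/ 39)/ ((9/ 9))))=-1121320511/ 22864184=-49.04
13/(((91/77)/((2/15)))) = 22/15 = 1.47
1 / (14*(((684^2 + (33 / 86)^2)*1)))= 3698 / 24221848455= 0.00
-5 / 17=-0.29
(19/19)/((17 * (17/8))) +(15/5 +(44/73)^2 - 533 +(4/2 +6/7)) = -526.75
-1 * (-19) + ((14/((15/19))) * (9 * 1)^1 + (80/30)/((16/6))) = 898/5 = 179.60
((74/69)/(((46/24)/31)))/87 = 9176/46023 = 0.20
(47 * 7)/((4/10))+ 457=2559/2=1279.50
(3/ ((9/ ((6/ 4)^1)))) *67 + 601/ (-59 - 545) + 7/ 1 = 23861/ 604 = 39.50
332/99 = 3.35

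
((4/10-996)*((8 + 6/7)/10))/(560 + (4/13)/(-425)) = -17052139/10828986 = -1.57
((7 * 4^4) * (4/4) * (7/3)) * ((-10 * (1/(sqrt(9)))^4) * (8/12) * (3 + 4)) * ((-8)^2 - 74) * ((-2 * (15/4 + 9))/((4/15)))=-186592000/81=-2303604.94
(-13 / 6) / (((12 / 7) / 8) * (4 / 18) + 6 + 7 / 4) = -182 / 655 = -0.28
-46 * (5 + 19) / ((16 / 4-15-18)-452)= 1104 / 481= 2.30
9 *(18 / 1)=162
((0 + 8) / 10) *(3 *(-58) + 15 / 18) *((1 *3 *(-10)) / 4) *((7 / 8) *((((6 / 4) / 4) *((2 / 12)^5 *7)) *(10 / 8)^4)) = 31819375 / 42467328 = 0.75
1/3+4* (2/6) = 5/3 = 1.67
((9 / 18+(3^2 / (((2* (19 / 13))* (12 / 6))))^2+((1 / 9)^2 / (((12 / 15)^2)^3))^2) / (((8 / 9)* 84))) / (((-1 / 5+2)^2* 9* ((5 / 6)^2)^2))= 114133039959097 / 41724047838412800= 0.00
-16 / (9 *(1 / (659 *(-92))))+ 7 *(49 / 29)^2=815961631 / 7569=107803.10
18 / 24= 3 / 4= 0.75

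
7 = 7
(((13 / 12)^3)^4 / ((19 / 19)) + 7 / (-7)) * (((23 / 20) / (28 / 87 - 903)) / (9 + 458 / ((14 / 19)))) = -1918556755541615 / 588708309760714211328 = -0.00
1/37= 0.03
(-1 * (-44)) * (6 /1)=264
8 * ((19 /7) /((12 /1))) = 38 /21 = 1.81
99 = 99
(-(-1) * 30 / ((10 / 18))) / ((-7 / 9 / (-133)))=9234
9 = 9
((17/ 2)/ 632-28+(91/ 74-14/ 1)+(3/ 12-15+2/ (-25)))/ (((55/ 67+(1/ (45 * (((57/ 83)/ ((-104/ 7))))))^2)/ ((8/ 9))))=-6239125865176533/ 132840276073418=-46.97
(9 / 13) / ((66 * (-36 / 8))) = -0.00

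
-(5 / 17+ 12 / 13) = -269 / 221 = -1.22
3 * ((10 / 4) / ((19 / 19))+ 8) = 63 / 2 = 31.50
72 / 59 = 1.22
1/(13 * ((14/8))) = 4/91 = 0.04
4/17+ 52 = 888/17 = 52.24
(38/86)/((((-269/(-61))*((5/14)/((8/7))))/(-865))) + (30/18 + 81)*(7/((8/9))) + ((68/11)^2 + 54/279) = 17878298445/43387817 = 412.06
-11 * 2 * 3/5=-66/5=-13.20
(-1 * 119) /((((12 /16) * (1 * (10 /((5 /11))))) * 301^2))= -0.00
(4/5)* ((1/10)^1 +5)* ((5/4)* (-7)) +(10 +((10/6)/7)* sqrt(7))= -257/10 +5* sqrt(7)/21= -25.07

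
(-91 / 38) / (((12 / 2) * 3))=-91 / 684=-0.13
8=8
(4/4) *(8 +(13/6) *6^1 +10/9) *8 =176.89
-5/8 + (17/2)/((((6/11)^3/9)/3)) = 22617/16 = 1413.56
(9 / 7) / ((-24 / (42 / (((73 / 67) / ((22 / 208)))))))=-6633 / 30368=-0.22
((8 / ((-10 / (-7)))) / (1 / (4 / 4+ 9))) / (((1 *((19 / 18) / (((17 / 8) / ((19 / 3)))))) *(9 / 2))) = 1428 / 361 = 3.96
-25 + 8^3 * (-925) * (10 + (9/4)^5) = -64092375/2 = -32046187.50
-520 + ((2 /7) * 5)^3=-177360 /343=-517.08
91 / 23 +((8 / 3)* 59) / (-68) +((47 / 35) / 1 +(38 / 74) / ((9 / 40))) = 24006536 / 4557105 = 5.27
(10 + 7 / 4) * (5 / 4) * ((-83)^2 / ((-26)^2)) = 1618915 / 10816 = 149.68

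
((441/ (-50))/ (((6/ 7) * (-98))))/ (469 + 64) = 21/ 106600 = 0.00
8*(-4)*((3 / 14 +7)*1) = -1616 / 7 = -230.86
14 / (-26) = -0.54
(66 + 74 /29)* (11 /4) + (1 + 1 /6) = 33005 /174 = 189.68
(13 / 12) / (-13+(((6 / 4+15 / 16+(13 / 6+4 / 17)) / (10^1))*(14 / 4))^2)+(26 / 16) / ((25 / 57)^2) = 112526074374987 / 13491578755000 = 8.34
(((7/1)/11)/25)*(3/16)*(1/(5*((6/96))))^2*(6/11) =2016/75625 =0.03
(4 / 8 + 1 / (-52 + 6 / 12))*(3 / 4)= 297 / 824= 0.36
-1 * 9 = -9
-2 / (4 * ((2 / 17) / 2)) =-17 / 2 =-8.50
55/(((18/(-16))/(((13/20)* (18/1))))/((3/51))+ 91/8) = 5720/1013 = 5.65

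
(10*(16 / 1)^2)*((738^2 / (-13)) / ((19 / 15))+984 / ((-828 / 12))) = -481236981760 / 5681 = -84709907.02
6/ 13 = 0.46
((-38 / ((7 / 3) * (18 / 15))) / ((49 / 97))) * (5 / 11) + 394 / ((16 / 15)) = 10780615 / 30184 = 357.16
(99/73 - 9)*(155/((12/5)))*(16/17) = -576600/1241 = -464.63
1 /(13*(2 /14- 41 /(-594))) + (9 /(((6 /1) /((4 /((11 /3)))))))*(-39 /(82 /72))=-287564958 /5165303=-55.67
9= 9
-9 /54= -1 /6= -0.17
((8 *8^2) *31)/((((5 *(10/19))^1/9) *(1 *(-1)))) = -1357056/25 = -54282.24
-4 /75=-0.05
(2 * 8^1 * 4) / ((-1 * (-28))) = 16 / 7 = 2.29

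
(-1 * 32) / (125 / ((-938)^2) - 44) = 28155008 / 38713011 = 0.73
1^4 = 1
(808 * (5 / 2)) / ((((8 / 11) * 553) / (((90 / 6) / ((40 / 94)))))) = 783255 / 4424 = 177.05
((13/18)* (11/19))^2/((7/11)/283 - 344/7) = -34277243/9634441644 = -0.00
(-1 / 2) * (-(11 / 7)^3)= 1331 / 686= 1.94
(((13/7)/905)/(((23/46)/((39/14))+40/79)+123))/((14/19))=761007/33797630440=0.00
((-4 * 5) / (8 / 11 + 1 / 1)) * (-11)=2420 / 19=127.37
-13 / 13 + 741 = 740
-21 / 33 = -7 / 11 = -0.64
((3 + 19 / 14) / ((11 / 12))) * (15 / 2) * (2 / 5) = 1098 / 77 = 14.26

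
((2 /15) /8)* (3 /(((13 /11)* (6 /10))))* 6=11 /26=0.42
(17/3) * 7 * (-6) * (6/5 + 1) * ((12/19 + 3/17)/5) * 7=-281358/475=-592.33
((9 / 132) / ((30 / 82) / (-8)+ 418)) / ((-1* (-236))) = 123 / 177941522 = 0.00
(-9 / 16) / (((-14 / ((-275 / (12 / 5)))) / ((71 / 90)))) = -19525 / 5376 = -3.63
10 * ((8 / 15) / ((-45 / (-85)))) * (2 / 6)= 272 / 81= 3.36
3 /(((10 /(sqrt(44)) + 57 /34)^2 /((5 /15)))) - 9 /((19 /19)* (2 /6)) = -246436080* sqrt(11) /46771921 - 440892343 /46771921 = -26.90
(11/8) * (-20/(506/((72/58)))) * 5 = -225/667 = -0.34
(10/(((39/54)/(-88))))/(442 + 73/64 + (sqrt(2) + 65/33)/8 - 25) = -29561129072640/10150492810861 + 8831877120*sqrt(2)/10150492810861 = -2.91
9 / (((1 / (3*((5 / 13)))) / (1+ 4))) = 675 / 13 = 51.92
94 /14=47 /7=6.71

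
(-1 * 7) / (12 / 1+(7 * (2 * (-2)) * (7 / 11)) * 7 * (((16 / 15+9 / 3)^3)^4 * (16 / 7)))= 9990468017578125 / 8324038366270713590932156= 0.00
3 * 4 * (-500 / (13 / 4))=-24000 / 13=-1846.15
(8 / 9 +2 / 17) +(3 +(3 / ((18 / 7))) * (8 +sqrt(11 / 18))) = 7 * sqrt(22) / 36 +2041 / 153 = 14.25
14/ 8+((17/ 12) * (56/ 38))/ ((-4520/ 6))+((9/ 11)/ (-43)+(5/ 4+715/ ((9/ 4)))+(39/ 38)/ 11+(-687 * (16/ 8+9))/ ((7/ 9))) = -12021926970391/ 1279569060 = -9395.29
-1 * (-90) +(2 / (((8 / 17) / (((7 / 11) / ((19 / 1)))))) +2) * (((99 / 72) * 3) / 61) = 90.14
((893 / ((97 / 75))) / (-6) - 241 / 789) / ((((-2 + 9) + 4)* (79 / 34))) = -300240043 / 66507177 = -4.51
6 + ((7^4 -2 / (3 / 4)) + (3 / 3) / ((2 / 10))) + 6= 7246 / 3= 2415.33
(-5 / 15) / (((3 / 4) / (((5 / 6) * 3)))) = -1.11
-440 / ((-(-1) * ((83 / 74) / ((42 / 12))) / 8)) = -10984.10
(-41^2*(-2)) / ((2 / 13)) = 21853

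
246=246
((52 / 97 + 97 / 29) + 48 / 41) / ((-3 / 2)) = -388414 / 115333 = -3.37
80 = 80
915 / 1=915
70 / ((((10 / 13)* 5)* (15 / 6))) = 182 / 25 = 7.28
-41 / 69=-0.59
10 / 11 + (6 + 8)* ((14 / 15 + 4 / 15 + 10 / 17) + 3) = 67.94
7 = 7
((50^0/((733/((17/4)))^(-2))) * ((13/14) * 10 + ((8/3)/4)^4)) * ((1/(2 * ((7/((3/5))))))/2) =11556011812/1911735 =6044.78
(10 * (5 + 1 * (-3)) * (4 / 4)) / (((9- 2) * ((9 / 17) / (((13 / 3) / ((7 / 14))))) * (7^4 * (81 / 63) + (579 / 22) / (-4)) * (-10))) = -77792 / 51233553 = -0.00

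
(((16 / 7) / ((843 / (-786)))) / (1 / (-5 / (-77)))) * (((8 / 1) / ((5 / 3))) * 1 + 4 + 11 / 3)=-71264 / 41307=-1.73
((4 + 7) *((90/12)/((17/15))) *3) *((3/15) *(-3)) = -4455/34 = -131.03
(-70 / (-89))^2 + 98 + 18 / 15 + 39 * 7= 372.82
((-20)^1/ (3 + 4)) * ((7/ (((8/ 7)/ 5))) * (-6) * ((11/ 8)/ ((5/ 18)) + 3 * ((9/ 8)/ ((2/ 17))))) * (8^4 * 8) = 578672640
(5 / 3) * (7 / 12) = 35 / 36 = 0.97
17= 17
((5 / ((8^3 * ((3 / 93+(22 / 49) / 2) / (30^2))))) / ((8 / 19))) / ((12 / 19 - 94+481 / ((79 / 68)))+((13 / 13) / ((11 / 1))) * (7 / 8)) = 1021122795 / 4028347648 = 0.25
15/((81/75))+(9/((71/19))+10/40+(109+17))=364351/2556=142.55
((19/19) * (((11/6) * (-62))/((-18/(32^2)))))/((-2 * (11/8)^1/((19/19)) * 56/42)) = -1763.56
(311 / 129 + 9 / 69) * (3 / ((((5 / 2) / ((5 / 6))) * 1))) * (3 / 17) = 7540 / 16813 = 0.45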